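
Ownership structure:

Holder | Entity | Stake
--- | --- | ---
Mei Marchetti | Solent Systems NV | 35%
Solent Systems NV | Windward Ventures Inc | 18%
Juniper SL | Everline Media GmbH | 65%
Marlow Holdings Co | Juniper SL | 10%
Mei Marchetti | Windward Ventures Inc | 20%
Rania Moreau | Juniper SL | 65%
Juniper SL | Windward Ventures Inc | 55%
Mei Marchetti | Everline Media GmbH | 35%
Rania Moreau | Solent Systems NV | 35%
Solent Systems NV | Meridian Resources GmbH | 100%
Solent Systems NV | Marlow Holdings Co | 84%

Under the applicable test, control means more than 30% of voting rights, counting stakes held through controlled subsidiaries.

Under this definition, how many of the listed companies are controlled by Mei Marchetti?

5

Mei holds 35% of Solent, so Mei controls Solent.
Solent holds 84% of Marlow, so Mei controls Marlow.
Mei holds 35% of Everline, so Mei controls Everline.
Solent and Mei together hold 18% + 20% = 38% of Windward, so Mei controls Windward.
Solent holds 100% of Meridian, so Mei controls Meridian.
No other company's threshold is met.
Mei controls 5 companies.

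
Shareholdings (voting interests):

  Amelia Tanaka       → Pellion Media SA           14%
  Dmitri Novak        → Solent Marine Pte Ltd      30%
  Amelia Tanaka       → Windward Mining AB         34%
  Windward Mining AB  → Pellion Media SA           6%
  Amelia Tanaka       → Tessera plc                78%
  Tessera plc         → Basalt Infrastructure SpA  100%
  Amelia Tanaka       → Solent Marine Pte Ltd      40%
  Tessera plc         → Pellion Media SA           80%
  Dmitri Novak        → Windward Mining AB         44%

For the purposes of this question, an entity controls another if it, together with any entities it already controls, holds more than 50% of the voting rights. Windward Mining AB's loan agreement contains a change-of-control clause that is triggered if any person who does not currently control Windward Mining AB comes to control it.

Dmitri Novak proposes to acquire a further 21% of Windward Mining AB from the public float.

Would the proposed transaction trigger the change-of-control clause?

Yes

The purchase changes only Dmitri's holdings, so Dmitri is the only person who could newly come to control Windward.
Dmitri's largest direct stake is 44% in Windward, which does not meet the threshold, so Dmitri controls no company.
In Windward, Dmitri's side holds only 44%, not > 50%.
So before the transaction, Dmitri does not control Windward.
After the purchase, Dmitri's direct stake in Windward rises to 44% + 21% = 65%.
Dmitri holds 65% of Windward, so Dmitri controls Windward.
Dmitri did not control Windward before and does after, so the clause is triggered.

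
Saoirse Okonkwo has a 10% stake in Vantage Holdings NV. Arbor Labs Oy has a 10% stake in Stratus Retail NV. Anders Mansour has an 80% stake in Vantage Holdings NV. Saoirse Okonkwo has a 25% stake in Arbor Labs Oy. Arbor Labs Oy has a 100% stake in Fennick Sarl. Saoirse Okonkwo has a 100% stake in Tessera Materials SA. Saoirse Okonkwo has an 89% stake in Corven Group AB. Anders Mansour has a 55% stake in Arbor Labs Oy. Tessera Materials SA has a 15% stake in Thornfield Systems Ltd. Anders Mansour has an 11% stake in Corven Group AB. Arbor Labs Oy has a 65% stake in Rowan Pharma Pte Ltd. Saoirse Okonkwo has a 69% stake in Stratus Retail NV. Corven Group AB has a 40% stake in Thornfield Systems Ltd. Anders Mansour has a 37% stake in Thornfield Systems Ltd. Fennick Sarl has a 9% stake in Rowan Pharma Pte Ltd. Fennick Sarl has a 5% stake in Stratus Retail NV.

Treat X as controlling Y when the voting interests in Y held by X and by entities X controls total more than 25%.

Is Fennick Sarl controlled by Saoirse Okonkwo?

No

Saoirse holds 89% of Corven, so Saoirse controls Corven.
Saoirse holds 100% of Tessera, so Saoirse controls Tessera.
Saoirse holds 69% of Stratus, so Saoirse controls Stratus.
Tessera and Corven together hold 15% + 40% = 55% of Thornfield, so Saoirse controls Thornfield.
Neither Saoirse nor any entity Saoirse controls holds any voting interest in Fennick.
So Saoirse does not control Fennick.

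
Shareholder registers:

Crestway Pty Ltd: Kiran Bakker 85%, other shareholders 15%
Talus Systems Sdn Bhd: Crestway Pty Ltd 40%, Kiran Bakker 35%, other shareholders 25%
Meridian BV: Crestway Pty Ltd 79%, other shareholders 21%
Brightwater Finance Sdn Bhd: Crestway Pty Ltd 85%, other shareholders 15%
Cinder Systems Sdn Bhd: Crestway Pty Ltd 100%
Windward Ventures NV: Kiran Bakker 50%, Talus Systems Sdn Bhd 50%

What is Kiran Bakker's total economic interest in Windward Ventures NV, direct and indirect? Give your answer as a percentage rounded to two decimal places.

Kiran reaches Windward along 3 paths.
Direct stake: 50% = 50%.
Via Crestway → Talus: 85% × 40% × 50% = 17%.
Via Talus: 35% × 50% = 17.5%.
Total: 50% + 17% + 17.5% = 84.5%.
Rounded: 84.50%.

84.50%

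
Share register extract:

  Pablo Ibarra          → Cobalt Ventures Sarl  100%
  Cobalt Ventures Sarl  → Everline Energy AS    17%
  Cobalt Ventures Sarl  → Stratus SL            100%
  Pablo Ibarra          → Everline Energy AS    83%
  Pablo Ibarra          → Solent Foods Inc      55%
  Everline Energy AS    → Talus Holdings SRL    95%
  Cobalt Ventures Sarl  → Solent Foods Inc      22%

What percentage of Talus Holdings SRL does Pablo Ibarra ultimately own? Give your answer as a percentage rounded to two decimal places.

Pablo reaches Talus along 2 paths.
Via Everline: 83% × 95% = 78.85%.
Via Cobalt → Everline: 100% × 17% × 95% = 16.15%.
Total: 78.85% + 16.15% = 95%.
Rounded: 95.00%.

95.00%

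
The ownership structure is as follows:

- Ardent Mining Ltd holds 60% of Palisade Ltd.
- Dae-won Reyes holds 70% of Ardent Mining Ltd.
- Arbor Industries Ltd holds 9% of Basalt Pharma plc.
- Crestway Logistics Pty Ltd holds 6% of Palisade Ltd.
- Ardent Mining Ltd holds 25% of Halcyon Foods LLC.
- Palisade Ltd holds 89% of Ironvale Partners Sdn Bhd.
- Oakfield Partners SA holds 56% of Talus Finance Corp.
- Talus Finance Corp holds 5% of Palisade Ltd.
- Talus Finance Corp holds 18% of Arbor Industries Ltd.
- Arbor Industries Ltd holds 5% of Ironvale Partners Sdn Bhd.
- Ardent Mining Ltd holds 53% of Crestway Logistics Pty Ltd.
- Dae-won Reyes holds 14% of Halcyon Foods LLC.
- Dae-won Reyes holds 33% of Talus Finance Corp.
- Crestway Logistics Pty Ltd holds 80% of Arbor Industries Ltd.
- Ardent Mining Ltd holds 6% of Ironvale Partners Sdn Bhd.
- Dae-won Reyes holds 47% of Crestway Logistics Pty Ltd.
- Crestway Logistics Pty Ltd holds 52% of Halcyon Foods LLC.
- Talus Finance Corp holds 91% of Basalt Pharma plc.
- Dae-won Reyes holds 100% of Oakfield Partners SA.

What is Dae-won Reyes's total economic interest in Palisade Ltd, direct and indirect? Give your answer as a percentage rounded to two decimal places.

51.50%

Dae-won reaches Palisade along 5 paths.
Via Oakfield → Talus: 100% × 56% × 5% = 2.8%.
Via Talus: 33% × 5% = 1.65%.
Via Crestway: 47% × 6% = 2.82%.
Via Ardent → Crestway: 70% × 53% × 6% = 2.226%.
Via Ardent: 70% × 60% = 42%.
Total: 2.8% + 1.65% + 2.82% + 2.226% + 42% = 51.496%.
Rounded: 51.50%.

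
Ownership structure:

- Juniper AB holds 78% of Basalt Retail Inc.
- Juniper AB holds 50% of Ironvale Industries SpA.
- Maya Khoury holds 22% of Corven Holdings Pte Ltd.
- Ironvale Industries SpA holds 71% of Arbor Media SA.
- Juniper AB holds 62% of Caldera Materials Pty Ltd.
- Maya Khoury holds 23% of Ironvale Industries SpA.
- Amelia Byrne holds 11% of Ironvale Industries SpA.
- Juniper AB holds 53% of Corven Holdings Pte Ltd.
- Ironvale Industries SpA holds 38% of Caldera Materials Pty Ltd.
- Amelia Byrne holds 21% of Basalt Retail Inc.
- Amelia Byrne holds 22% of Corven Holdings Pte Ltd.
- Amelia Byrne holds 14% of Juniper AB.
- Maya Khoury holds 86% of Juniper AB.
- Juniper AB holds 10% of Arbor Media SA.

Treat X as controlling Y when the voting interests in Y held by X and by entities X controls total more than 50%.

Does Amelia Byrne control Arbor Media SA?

No

Amelia's largest direct stake is 22% in Corven, which does not meet the threshold, so Amelia controls no company.
Neither Amelia nor any entity Amelia controls holds any voting interest in Arbor.
So Amelia does not control Arbor.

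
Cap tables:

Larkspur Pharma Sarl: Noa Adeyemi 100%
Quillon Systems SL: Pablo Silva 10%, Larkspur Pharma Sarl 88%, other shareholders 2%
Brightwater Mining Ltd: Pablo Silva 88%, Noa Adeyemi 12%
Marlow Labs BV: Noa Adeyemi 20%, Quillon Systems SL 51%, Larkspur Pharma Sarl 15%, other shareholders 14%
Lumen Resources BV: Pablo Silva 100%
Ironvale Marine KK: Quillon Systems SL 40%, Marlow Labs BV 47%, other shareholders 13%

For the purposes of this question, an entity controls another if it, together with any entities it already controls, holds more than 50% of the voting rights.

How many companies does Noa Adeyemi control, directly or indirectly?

4

Noa holds 100% of Larkspur, so Noa controls Larkspur.
Larkspur holds 88% of Quillon, so Noa controls Quillon.
Noa and Quillon and Larkspur together hold 20% + 51% + 15% = 86% of Marlow, so Noa controls Marlow.
Quillon and Marlow together hold 40% + 47% = 87% of Ironvale, so Noa controls Ironvale.
No other company's threshold is met.
Noa controls 4 companies.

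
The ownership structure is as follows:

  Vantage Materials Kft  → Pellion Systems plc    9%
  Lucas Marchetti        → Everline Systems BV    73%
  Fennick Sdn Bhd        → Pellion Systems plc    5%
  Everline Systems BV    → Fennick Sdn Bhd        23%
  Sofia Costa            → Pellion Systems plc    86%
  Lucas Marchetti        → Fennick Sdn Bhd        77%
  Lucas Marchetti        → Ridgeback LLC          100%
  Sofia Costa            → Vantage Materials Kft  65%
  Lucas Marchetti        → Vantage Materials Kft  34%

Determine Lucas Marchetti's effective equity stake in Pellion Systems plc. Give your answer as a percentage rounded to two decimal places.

Lucas reaches Pellion along 3 paths.
Via Vantage: 34% × 9% = 3.06%.
Via Everline → Fennick: 73% × 23% × 5% = 0.8395%.
Via Fennick: 77% × 5% = 3.85%.
Total: 3.06% + 0.8395% + 3.85% = 7.7495%.
Rounded: 7.75%.

7.75%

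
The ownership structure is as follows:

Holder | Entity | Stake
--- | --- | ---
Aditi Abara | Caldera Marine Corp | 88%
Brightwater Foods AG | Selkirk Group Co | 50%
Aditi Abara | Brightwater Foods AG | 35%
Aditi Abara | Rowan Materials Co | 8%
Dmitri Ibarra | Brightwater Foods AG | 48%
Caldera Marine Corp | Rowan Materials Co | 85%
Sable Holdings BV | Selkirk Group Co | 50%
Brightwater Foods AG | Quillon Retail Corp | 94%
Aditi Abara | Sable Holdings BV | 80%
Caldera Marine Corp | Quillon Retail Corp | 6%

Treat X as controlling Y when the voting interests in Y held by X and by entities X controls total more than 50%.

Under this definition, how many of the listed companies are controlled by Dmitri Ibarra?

0

Dmitri's largest direct stake is 48% in Brightwater, which does not meet the threshold.
Dmitri controls 0 companies.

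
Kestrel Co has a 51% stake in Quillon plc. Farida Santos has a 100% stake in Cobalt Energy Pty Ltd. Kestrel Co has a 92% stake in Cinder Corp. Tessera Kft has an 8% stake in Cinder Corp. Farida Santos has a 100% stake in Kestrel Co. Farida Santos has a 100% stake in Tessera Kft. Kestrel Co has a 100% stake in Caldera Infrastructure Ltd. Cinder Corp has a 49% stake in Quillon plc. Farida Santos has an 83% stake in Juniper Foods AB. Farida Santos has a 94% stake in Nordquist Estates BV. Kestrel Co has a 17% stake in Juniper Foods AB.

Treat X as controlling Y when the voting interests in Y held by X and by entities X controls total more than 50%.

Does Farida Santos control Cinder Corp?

Farida holds 100% of Kestrel, so Farida controls Kestrel.
Farida holds 100% of Tessera, so Farida controls Tessera.
Tessera and Kestrel together hold 8% + 92% = 100% of Cinder, so Farida controls Cinder.

Yes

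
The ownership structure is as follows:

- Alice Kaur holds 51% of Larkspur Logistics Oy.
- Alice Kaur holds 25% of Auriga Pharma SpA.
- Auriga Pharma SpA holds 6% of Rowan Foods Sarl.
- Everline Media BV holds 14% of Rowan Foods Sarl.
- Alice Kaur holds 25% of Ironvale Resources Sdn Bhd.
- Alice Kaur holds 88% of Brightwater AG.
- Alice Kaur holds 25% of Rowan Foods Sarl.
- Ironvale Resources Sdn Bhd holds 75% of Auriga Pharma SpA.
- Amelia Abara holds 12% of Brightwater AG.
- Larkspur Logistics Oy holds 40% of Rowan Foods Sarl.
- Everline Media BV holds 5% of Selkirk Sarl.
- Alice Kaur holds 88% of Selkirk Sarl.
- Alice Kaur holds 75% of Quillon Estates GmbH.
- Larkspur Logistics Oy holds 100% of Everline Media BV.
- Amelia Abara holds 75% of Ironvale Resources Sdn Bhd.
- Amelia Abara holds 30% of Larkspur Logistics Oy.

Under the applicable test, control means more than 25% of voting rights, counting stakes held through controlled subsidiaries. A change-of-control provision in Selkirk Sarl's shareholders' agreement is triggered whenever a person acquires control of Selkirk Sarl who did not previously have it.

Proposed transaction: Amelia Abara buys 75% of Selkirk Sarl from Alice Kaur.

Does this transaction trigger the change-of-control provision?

The purchase adds only to Amelia's holdings (Alice's stake shrinks), so Amelia is the only person who could newly come to control Selkirk.
Amelia holds 75% of Ironvale, so Amelia controls Ironvale.
Amelia holds 30% of Larkspur, so Amelia controls Larkspur.
Larkspur holds 100% of Everline, so Amelia controls Everline.
Ironvale holds 75% of Auriga, so Amelia controls Auriga.
Everline and Larkspur and Auriga together hold 14% + 40% + 6% = 60% of Rowan, so Amelia controls Rowan.
In Selkirk, Amelia's side holds only 5%, not > 25%.
So before the transaction, Amelia does not control Selkirk.
After the purchase, Amelia holds 75% of Selkirk directly, and Alice's stake falls to 13%.
Everline and Amelia together hold 5% + 75% = 80% of Selkirk, so Amelia controls Selkirk.
Amelia did not control Selkirk before and does after, so the clause is triggered.

Yes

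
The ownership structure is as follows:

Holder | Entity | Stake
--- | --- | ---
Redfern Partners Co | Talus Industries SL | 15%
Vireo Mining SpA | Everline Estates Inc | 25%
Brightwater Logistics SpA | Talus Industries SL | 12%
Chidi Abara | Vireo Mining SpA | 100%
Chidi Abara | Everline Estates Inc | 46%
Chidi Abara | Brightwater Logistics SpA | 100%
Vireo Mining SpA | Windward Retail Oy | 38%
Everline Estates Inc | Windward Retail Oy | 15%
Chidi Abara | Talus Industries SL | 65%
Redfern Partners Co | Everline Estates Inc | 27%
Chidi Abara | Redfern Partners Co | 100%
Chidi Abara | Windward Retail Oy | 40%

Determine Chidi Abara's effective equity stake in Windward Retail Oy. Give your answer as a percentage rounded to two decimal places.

92.70%

Chidi reaches Windward along 5 paths.
Via Vireo: 100% × 38% = 38%.
Via Vireo → Everline: 100% × 25% × 15% = 3.75%.
Via Everline: 46% × 15% = 6.9%.
Via Redfern → Everline: 100% × 27% × 15% = 4.05%.
Direct stake: 40% = 40%.
Total: 38% + 3.75% + 6.9% + 4.05% + 40% = 92.7%.
Rounded: 92.70%.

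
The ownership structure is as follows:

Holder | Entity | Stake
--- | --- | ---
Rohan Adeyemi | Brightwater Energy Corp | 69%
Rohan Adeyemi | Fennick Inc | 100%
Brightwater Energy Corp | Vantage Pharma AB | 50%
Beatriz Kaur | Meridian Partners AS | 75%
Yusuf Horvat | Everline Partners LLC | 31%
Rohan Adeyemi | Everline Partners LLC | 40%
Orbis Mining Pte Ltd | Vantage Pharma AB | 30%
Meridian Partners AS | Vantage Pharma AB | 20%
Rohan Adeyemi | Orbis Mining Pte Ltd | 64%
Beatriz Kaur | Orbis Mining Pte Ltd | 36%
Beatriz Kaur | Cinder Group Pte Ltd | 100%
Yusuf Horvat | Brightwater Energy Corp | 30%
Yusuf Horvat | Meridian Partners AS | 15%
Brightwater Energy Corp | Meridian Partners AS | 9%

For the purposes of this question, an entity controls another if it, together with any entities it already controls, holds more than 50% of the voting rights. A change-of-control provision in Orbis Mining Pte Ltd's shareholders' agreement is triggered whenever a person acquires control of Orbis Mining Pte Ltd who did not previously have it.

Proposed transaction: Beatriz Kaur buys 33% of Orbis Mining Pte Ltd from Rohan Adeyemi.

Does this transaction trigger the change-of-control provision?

Yes

The purchase adds only to Beatriz's holdings (Rohan's stake shrinks), so Beatriz is the only person who could newly come to control Orbis.
Beatriz holds 75% of Meridian, so Beatriz controls Meridian.
Beatriz holds 100% of Cinder, so Beatriz controls Cinder.
In Orbis, Beatriz's side holds only 36%, not > 50%.
So before the transaction, Beatriz does not control Orbis.
After the purchase, Beatriz's direct stake in Orbis rises to 36% + 33% = 69%, and Rohan's stake falls to 31%.
Beatriz holds 69% of Orbis, so Beatriz controls Orbis.
Beatriz did not control Orbis before and does after, so the clause is triggered.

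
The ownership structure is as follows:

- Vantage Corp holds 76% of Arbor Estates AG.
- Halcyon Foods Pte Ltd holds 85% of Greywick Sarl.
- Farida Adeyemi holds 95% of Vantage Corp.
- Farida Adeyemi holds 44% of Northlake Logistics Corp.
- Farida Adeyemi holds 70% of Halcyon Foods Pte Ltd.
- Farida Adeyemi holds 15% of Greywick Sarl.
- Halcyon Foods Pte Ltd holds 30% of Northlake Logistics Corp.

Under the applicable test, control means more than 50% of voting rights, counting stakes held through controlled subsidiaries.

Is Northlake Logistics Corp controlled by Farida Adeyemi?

Farida holds 70% of Halcyon, so Farida controls Halcyon.
Farida and Halcyon together hold 44% + 30% = 74% of Northlake, so Farida controls Northlake.

Yes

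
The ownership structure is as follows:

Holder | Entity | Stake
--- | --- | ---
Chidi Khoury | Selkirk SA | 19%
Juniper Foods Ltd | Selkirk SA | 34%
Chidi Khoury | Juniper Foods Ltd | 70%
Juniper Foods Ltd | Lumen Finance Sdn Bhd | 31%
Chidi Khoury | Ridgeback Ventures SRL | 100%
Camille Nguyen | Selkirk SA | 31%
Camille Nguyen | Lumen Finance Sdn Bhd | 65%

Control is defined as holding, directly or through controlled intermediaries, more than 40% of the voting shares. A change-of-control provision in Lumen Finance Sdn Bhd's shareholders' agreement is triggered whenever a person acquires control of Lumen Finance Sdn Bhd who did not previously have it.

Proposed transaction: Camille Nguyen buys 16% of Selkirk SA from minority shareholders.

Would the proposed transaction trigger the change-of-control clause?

No

The purchase changes only Camille's holdings, so Camille is the only person who could newly come to control Lumen.
Camille holds 65% of Lumen, so Camille controls Lumen.
So Camille already controls Lumen before the transaction.
After the purchase, Camille's direct stake in Selkirk rises to 31% + 16% = 47%.
Camille controlled Lumen already, so this is not a new person acquiring control; every other person's position is unchanged or reduced.
No new person acquires control, so the clause is not triggered.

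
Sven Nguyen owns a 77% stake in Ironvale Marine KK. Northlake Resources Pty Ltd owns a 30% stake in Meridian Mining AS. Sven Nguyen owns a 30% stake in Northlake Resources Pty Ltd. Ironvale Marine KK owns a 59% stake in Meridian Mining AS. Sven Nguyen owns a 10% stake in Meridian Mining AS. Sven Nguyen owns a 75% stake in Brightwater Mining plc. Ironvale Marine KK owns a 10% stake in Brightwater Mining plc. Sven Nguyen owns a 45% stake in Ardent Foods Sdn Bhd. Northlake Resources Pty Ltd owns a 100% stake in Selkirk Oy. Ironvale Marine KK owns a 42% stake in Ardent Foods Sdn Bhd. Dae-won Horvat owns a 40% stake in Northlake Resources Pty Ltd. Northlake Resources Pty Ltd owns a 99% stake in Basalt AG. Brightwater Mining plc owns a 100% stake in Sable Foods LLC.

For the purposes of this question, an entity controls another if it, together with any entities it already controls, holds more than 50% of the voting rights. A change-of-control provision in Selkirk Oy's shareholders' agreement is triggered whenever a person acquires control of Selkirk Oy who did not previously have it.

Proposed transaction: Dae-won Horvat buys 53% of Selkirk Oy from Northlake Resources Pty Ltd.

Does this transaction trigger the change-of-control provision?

The purchase adds only to Dae-won's holdings (Northlake's stake shrinks), so Dae-won is the only person who could newly come to control Selkirk.
Dae-won's largest direct stake is 40% in Northlake, which does not meet the threshold, so Dae-won controls no company.
Neither Dae-won nor any entity Dae-won controls holds any voting interest in Selkirk.
So before the transaction, Dae-won does not control Selkirk.
After the purchase, Dae-won holds 53% of Selkirk directly, and Northlake's stake falls to 47%.
Dae-won holds 53% of Selkirk, so Dae-won controls Selkirk.
Dae-won did not control Selkirk before and does after, so the clause is triggered.

Yes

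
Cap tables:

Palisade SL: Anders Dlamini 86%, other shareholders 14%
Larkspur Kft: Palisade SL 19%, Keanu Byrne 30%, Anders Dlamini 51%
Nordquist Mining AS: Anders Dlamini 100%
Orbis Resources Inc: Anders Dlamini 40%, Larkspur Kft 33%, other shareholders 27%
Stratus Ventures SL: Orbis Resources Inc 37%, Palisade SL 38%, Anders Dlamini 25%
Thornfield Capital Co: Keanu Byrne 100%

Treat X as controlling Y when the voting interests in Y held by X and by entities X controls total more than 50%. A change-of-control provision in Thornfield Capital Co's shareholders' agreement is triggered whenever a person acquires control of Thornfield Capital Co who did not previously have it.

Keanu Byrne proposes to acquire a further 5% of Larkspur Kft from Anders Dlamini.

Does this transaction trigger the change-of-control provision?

No

The purchase adds only to Keanu's holdings (Anders's stake shrinks), so Keanu is the only person who could newly come to control Thornfield.
Keanu holds 100% of Thornfield, so Keanu controls Thornfield.
So Keanu already controls Thornfield before the transaction.
After the purchase, Keanu's direct stake in Larkspur rises to 30% + 5% = 35%, and Anders's stake falls to 46%.
Keanu controlled Thornfield already, so this is not a new person acquiring control; every other person's position is unchanged or reduced.
No new person acquires control, so the clause is not triggered.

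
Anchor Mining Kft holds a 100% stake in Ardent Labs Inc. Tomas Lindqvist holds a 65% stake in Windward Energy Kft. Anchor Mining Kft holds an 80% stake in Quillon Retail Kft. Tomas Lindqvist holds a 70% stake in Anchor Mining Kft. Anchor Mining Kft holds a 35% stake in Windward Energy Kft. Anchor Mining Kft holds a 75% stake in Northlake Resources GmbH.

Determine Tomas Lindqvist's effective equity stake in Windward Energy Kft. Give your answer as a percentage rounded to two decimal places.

Tomas reaches Windward along 2 paths.
Via Anchor: 70% × 35% = 24.5%.
Direct stake: 65% = 65%.
Total: 24.5% + 65% = 89.5%.
Rounded: 89.50%.

89.50%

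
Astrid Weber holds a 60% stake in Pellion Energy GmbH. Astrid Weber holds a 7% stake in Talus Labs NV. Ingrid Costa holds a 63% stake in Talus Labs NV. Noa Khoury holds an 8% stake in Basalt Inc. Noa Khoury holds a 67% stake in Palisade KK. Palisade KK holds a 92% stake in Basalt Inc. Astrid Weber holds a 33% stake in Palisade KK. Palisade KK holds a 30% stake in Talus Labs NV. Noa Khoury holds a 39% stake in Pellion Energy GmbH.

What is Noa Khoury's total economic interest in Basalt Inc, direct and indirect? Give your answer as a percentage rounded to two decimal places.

Noa reaches Basalt along 2 paths.
Direct stake: 8% = 8%.
Via Palisade: 67% × 92% = 61.64%.
Total: 8% + 61.64% = 69.64%.

69.64%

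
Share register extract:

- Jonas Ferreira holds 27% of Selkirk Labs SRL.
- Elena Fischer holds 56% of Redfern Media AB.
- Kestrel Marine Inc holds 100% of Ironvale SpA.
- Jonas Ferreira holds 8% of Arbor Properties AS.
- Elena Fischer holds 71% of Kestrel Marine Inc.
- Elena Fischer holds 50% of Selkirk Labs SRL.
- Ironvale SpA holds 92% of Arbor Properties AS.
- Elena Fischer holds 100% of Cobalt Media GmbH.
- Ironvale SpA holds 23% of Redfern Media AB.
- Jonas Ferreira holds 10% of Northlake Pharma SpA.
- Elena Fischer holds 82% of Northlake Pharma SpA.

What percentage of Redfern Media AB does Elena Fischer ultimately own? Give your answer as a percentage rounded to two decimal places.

Elena reaches Redfern along 2 paths.
Via Kestrel → Ironvale: 71% × 100% × 23% = 16.33%.
Direct stake: 56% = 56%.
Total: 16.33% + 56% = 72.33%.

72.33%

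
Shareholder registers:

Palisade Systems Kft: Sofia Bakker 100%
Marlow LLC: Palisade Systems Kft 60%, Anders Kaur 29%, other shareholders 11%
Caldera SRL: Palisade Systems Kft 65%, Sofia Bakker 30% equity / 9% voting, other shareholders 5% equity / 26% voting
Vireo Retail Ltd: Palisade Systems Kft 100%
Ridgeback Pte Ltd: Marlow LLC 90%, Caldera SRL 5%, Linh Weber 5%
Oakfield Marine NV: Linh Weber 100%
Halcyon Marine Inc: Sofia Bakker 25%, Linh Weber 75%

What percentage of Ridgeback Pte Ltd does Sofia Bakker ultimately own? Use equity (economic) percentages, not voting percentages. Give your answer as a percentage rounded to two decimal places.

Sofia reaches Ridgeback along 3 paths.
Via Palisade → Marlow: 100% × 60% × 90% = 54%.
Via Palisade → Caldera: 100% × 65% × 5% = 3.25%.
Via Caldera: 30% × 5% = 1.5%.
Total: 54% + 3.25% + 1.5% = 58.75%.

58.75%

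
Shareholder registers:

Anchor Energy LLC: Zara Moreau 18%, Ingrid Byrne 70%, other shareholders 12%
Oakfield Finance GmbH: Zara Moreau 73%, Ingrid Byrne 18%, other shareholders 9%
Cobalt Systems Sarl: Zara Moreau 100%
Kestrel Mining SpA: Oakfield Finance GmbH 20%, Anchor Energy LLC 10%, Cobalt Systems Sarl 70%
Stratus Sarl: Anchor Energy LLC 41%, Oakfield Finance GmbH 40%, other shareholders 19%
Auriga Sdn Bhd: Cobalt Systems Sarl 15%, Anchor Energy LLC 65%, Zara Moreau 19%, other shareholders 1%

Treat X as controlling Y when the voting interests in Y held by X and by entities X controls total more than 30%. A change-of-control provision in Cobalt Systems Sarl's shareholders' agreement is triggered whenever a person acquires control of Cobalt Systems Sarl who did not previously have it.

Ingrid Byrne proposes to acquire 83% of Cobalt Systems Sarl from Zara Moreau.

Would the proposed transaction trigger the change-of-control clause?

Yes

The purchase adds only to Ingrid's holdings (Zara's stake shrinks), so Ingrid is the only person who could newly come to control Cobalt.
Ingrid holds 70% of Anchor, so Ingrid controls Anchor.
Anchor holds 41% of Stratus, so Ingrid controls Stratus.
Anchor holds 65% of Auriga, so Ingrid controls Auriga.
Neither Ingrid nor any entity Ingrid controls holds any voting interest in Cobalt.
So before the transaction, Ingrid does not control Cobalt.
After the purchase, Ingrid holds 83% of Cobalt directly, and Zara's stake falls to 17%.
Ingrid holds 83% of Cobalt, so Ingrid controls Cobalt.
Ingrid did not control Cobalt before and does after, so the clause is triggered.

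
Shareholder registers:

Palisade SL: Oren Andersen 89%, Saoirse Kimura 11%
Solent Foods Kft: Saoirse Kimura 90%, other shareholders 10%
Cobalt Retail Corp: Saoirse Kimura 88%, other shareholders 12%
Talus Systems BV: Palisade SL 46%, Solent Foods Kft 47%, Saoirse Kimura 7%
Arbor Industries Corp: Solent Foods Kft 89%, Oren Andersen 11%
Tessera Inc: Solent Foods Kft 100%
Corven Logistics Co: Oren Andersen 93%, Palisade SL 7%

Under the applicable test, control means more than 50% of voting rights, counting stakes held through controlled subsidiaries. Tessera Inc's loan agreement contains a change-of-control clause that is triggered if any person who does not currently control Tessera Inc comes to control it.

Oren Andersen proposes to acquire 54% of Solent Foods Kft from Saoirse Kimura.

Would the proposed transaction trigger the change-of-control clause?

The purchase adds only to Oren's holdings (Saoirse's stake shrinks), so Oren is the only person who could newly come to control Tessera.
Oren holds 89% of Palisade, so Oren controls Palisade.
Oren and Palisade together hold 93% + 7% = 100% of Corven, so Oren controls Corven.
Neither Oren nor any entity Oren controls holds any voting interest in Tessera.
So before the transaction, Oren does not control Tessera.
After the purchase, Oren holds 54% of Solent directly, and Saoirse's stake falls to 36%.
Oren holds 54% of Solent, so Oren controls Solent.
Solent holds 100% of Tessera, so Oren controls Tessera.
Oren did not control Tessera before and does after, so the clause is triggered.

Yes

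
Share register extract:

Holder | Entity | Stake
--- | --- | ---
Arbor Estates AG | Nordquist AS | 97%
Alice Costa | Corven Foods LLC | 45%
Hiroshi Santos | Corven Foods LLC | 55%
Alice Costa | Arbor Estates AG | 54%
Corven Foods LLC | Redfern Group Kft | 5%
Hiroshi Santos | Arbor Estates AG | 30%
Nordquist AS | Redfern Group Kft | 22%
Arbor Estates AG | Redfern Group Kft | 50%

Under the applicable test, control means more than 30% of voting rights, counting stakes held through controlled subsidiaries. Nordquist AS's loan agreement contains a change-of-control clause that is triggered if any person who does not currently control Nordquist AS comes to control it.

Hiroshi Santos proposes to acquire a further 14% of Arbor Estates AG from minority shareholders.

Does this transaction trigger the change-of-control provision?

The purchase changes only Hiroshi's holdings, so Hiroshi is the only person who could newly come to control Nordquist.
Hiroshi holds 55% of Corven, so Hiroshi controls Corven.
Neither Hiroshi nor any entity Hiroshi controls holds any voting interest in Nordquist.
So before the transaction, Hiroshi does not control Nordquist.
After the purchase, Hiroshi's direct stake in Arbor rises to 30% + 14% = 44%.
Hiroshi holds 44% of Arbor, so Hiroshi controls Arbor.
Arbor holds 97% of Nordquist, so Hiroshi controls Nordquist.
Hiroshi did not control Nordquist before and does after, so the clause is triggered.

Yes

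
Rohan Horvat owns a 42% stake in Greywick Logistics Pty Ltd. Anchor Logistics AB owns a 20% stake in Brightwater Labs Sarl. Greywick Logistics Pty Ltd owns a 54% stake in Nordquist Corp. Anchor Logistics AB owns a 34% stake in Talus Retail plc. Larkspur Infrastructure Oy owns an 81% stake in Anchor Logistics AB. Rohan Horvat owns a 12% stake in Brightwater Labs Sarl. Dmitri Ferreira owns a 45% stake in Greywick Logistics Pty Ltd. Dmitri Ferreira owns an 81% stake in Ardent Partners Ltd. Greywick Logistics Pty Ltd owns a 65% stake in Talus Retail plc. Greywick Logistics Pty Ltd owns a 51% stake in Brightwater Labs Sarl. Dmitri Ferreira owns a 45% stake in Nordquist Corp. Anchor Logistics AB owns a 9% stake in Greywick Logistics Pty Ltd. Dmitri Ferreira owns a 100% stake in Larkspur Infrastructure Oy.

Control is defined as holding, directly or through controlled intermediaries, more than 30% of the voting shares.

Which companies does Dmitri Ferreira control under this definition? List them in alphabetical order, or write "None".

Anchor Logistics AB, Ardent Partners Ltd, Brightwater Labs Sarl, Greywick Logistics Pty Ltd, Larkspur Infrastructure Oy, Nordquist Corp, Talus Retail plc

Dmitri holds 100% of Larkspur, so Dmitri controls Larkspur.
Larkspur holds 81% of Anchor, so Dmitri controls Anchor.
Anchor and Dmitri together hold 9% + 45% = 54% of Greywick, so Dmitri controls Greywick.
Dmitri holds 81% of Ardent, so Dmitri controls Ardent.
Greywick and Anchor together hold 51% + 20% = 71% of Brightwater, so Dmitri controls Brightwater.
Greywick and Anchor together hold 65% + 34% = 99% of Talus, so Dmitri controls Talus.
Dmitri and Greywick together hold 45% + 54% = 99% of Nordquist, so Dmitri controls Nordquist.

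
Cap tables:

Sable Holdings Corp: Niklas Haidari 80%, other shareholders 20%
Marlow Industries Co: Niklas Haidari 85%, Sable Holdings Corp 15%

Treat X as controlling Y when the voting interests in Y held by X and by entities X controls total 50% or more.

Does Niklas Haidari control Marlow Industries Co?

Niklas holds 80% of Sable, so Niklas controls Sable.
Niklas and Sable together hold 85% + 15% = 100% of Marlow, so Niklas controls Marlow.

Yes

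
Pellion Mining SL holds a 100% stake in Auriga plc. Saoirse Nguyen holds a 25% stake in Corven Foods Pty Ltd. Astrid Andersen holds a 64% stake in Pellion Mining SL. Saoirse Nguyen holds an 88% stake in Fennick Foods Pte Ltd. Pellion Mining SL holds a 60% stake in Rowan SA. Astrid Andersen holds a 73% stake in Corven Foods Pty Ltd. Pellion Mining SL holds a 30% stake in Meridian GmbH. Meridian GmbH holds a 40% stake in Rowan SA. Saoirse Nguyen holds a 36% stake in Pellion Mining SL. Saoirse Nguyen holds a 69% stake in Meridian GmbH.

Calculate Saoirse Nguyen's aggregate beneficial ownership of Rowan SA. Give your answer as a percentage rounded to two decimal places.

Saoirse reaches Rowan along 3 paths.
Via Pellion: 36% × 60% = 21.6%.
Via Pellion → Meridian: 36% × 30% × 40% = 4.32%.
Via Meridian: 69% × 40% = 27.6%.
Total: 21.6% + 4.32% + 27.6% = 53.52%.

53.52%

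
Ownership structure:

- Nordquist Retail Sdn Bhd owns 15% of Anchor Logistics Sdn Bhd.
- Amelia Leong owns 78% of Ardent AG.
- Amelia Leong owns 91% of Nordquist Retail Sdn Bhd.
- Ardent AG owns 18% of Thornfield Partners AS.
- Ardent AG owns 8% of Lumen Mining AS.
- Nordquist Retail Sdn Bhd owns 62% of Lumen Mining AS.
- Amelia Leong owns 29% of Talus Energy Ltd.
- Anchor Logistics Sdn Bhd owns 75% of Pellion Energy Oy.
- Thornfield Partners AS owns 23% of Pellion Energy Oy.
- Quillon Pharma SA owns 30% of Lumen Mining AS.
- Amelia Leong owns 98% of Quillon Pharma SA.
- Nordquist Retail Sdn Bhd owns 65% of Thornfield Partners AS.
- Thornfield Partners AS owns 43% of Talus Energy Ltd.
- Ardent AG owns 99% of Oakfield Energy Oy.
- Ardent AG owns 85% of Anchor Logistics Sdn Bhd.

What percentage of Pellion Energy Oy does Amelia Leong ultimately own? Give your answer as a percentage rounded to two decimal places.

Amelia reaches Pellion along 4 paths.
Via Ardent → Anchor: 78% × 85% × 75% = 49.725%.
Via Nordquist → Anchor: 91% × 15% × 75% = 10.2375%.
Via Nordquist → Thornfield: 91% × 65% × 23% = 13.6045%.
Via Ardent → Thornfield: 78% × 18% × 23% = 3.2292%.
Total: 49.725% + 10.2375% + 13.6045% + 3.2292% = 76.7962%.
Rounded: 76.80%.

76.80%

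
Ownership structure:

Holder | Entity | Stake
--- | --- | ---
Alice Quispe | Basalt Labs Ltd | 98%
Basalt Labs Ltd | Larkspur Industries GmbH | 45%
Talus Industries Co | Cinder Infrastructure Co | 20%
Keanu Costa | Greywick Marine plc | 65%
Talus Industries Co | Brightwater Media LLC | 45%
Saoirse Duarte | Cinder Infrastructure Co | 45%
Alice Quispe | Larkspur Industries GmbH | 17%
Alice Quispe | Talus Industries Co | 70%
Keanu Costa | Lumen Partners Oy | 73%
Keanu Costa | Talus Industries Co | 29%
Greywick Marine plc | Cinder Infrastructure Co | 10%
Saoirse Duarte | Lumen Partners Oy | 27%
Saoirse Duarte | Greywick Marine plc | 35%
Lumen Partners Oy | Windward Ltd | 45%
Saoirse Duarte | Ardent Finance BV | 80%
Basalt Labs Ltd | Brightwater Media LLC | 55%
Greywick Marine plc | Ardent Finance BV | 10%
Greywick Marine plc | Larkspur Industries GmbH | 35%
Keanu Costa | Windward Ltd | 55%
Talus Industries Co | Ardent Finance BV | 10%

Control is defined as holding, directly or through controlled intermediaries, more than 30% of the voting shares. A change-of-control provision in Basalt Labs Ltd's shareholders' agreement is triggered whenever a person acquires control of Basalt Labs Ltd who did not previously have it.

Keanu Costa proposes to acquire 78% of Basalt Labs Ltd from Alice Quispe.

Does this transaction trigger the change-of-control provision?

The purchase adds only to Keanu's holdings (Alice's stake shrinks), so Keanu is the only person who could newly come to control Basalt.
Keanu holds 73% of Lumen, so Keanu controls Lumen.
Keanu holds 65% of Greywick, so Keanu controls Greywick.
Keanu and Lumen together hold 55% + 45% = 100% of Windward, so Keanu controls Windward.
Greywick holds 35% of Larkspur, so Keanu controls Larkspur.
Neither Keanu nor any entity Keanu controls holds any voting interest in Basalt.
So before the transaction, Keanu does not control Basalt.
After the purchase, Keanu holds 78% of Basalt directly, and Alice's stake falls to 20%.
Keanu holds 78% of Basalt, so Keanu controls Basalt.
Keanu did not control Basalt before and does after, so the clause is triggered.

Yes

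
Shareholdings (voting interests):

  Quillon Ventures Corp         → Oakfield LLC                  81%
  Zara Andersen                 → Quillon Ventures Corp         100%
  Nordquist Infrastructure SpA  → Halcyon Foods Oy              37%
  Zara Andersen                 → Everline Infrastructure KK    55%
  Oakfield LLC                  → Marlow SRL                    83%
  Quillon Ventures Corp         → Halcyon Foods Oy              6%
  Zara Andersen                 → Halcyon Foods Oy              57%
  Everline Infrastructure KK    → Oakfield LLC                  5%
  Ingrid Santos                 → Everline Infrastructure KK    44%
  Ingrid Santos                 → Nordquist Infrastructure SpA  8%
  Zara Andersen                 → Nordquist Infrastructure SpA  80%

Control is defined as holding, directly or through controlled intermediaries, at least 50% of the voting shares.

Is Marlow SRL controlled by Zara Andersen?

Zara holds 55% of Everline, so Zara controls Everline.
Zara holds 100% of Quillon, so Zara controls Quillon.
Quillon and Everline together hold 81% + 5% = 86% of Oakfield, so Zara controls Oakfield.
Oakfield holds 83% of Marlow, so Zara controls Marlow.

Yes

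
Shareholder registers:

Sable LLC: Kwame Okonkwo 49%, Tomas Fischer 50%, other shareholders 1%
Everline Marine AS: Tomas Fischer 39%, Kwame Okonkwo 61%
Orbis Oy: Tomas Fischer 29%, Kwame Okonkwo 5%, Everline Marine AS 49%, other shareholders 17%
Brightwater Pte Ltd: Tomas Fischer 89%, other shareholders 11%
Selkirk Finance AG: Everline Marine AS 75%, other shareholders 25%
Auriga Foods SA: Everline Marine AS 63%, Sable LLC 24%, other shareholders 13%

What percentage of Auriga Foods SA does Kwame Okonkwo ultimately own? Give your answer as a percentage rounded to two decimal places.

50.19%

Kwame reaches Auriga along 2 paths.
Via Everline: 61% × 63% = 38.43%.
Via Sable: 49% × 24% = 11.76%.
Total: 38.43% + 11.76% = 50.19%.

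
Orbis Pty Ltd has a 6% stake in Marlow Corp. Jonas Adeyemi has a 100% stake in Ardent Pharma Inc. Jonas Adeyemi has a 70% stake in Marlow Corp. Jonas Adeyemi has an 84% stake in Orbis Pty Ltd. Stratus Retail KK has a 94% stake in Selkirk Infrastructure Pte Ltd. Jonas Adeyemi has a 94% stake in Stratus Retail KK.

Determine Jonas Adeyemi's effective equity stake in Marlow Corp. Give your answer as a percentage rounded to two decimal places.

75.04%

Jonas reaches Marlow along 2 paths.
Direct stake: 70% = 70%.
Via Orbis: 84% × 6% = 5.04%.
Total: 70% + 5.04% = 75.04%.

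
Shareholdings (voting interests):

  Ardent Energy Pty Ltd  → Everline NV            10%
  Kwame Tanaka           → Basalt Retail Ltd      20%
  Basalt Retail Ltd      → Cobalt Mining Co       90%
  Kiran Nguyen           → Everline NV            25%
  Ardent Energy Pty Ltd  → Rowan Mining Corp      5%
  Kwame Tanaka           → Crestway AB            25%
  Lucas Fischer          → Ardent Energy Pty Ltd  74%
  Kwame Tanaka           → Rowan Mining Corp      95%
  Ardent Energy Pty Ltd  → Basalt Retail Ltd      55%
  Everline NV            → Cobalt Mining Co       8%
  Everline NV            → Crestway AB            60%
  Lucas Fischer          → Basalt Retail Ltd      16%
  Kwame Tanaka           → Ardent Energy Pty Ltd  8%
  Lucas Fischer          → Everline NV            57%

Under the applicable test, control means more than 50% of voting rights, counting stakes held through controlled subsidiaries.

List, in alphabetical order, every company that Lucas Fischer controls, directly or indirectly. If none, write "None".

Lucas holds 74% of Ardent, so Lucas controls Ardent.
Lucas and Ardent together hold 57% + 10% = 67% of Everline, so Lucas controls Everline.
Ardent and Lucas together hold 55% + 16% = 71% of Basalt, so Lucas controls Basalt.
Everline holds 60% of Crestway, so Lucas controls Crestway.
Basalt and Everline together hold 90% + 8% = 98% of Cobalt, so Lucas controls Cobalt.
No other company's threshold is met.

Ardent Energy Pty Ltd, Basalt Retail Ltd, Cobalt Mining Co, Crestway AB, Everline NV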